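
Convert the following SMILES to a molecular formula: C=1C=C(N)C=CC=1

C6H7N

Heavy atoms from the SMILES: 6 C, 1 N.
Implicit hydrogens by atom environment:
  5 × C (aromatic): 1 H each → 5
  1 × C (aromatic): no H
  1 × N: 2 H
  Total hydrogens = 7.
Molecular formula: C6H7N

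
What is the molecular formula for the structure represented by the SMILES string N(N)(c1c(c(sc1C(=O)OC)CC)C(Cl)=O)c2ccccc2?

C15H15ClN2O3S

Heavy atoms from the SMILES: 15 C, 1 Cl, 2 N, 3 O, 1 S.
Implicit hydrogens by atom environment:
  5 × C (aromatic): 1 H each → 5
  5 × C (aromatic): no H
  3 × O: no H
  2 × C: 3 H each → 6
  2 × C: no H
  1 × C: 2 H
  1 × Cl: no H
  1 × N: 2 H
  1 × N: no H
  1 × S (aromatic): no H
  Total hydrogens = 15.
Molecular formula: C15H15ClN2O3S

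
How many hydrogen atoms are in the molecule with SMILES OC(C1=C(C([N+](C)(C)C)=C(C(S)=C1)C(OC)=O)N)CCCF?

24

Hydrogens are implicit in SMILES; fill each atom to its normal valence:
  5 × C (aromatic): no H
  4 × C: 3 H each → 12
  3 × C: 2 H each → 6
  2 × O: no H
  1 × C (aromatic): 1 H
  1 × C: 1 H
  1 × C: no H
  1 × F: no H
  1 × N: 2 H
  1 × N (charge +1): no H
  1 × O: 1 H
  1 × S: 1 H
  Total hydrogens = 24.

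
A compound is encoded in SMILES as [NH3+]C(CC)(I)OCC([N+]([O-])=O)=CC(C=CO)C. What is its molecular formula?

Heavy atoms from the SMILES: 10 C, 1 I, 2 N, 4 O.
Implicit hydrogens by atom environment:
  4 × C: 1 H each → 4
  2 × C: 3 H each → 6
  2 × C: 2 H each → 4
  2 × C: no H
  2 × O: no H
  1 × I: no H
  1 × N (charge +1): 3 H
  1 × N (charge +1): no H
  1 × O: 1 H
  1 × O (charge -1): no H
  Total hydrogens = 18.
Net charge +1.
Molecular formula: C10H18IN2O4+

C10H18IN2O4+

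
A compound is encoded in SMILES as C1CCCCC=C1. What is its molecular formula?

Heavy atoms from the SMILES: 7 C.
Implicit hydrogens by atom environment:
  5 × C: 2 H each → 10
  2 × C: 1 H each → 2
  Total hydrogens = 12.
Molecular formula: C7H12

C7H12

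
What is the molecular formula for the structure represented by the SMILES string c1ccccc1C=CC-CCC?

C12H16

Heavy atoms from the SMILES: 12 C.
Implicit hydrogens by atom environment:
  5 × C (aromatic): 1 H each → 5
  3 × C: 2 H each → 6
  2 × C: 1 H each → 2
  1 × C: 3 H
  1 × C (aromatic): no H
  Total hydrogens = 16.
Molecular formula: C12H16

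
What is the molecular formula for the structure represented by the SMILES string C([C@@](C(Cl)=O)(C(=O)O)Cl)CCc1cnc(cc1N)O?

C11H12Cl2N2O4

Heavy atoms from the SMILES: 11 C, 2 Cl, 2 N, 4 O.
Implicit hydrogens by atom environment:
  3 × C: 2 H each → 6
  3 × C (aromatic): no H
  3 × C: no H
  2 × C (aromatic): 1 H each → 2
  2 × Cl: no H
  2 × O: 1 H each → 2
  2 × O: no H
  1 × N: 2 H
  1 × N (aromatic): no H
  Total hydrogens = 12.
Molecular formula: C11H12Cl2N2O4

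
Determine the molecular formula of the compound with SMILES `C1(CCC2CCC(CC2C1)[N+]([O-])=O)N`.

Heavy atoms from the SMILES: 10 C, 2 N, 2 O.
Implicit hydrogens by atom environment:
  6 × C: 2 H each → 12
  4 × C: 1 H each → 4
  1 × N: 2 H
  1 × N (charge +1): no H
  1 × O: no H
  1 × O (charge -1): no H
  Total hydrogens = 18.
Molecular formula: C10H18N2O2

C10H18N2O2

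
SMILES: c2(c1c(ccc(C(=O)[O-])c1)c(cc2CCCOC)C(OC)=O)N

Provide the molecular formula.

Heavy atoms from the SMILES: 17 C, 1 N, 5 O.
Implicit hydrogens by atom environment:
  6 × C (aromatic): no H
  4 × C (aromatic): 1 H each → 4
  4 × O: no H
  3 × C: 2 H each → 6
  2 × C: 3 H each → 6
  2 × C: no H
  1 × N: 2 H
  1 × O (charge -1): no H
  Total hydrogens = 18.
Net charge -1.
Molecular formula: C17H18NO5-

C17H18NO5-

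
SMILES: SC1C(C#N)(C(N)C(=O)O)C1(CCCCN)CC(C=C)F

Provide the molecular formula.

Heavy atoms from the SMILES: 14 C, 1 F, 3 N, 2 O, 1 S.
Implicit hydrogens by atom environment:
  6 × C: 2 H each → 12
  4 × C: 1 H each → 4
  4 × C: no H
  2 × N: 2 H each → 4
  1 × F: no H
  1 × N: no H
  1 × O: 1 H
  1 × O: no H
  1 × S: 1 H
  Total hydrogens = 22.
Molecular formula: C14H22FN3O2S

C14H22FN3O2S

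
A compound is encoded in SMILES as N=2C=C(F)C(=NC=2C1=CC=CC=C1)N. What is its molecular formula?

C10H8FN3

Heavy atoms from the SMILES: 10 C, 1 F, 3 N.
Implicit hydrogens by atom environment:
  6 × C (aromatic): 1 H each → 6
  4 × C (aromatic): no H
  2 × N (aromatic): no H
  1 × F: no H
  1 × N: 2 H
  Total hydrogens = 8.
Molecular formula: C10H8FN3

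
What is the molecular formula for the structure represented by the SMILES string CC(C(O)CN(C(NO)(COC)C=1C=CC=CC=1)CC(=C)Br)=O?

C16H23BrN2O4

Heavy atoms from the SMILES: 1 Br, 16 C, 2 N, 4 O.
Implicit hydrogens by atom environment:
  5 × C (aromatic): 1 H each → 5
  4 × C: 2 H each → 8
  3 × C: no H
  2 × C: 3 H each → 6
  2 × O: 1 H each → 2
  2 × O: no H
  1 × Br: no H
  1 × C: 1 H
  1 × C (aromatic): no H
  1 × N: 1 H
  1 × N: no H
  Total hydrogens = 23.
Molecular formula: C16H23BrN2O4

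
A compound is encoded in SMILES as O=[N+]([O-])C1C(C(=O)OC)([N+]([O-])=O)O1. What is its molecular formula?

Heavy atoms from the SMILES: 4 C, 2 N, 7 O.
Implicit hydrogens by atom environment:
  5 × O: no H
  2 × C: no H
  2 × N (charge +1): no H
  2 × O (charge -1): no H
  1 × C: 3 H
  1 × C: 1 H
  Total hydrogens = 4.
Molecular formula: C4H4N2O7

C4H4N2O7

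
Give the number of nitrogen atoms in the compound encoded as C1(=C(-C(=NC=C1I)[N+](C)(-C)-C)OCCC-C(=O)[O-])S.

The symbol for nitrogen appears 2 times in the SMILES.

2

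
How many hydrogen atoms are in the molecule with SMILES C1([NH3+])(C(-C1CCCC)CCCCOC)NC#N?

26

Hydrogens are implicit in SMILES; fill each atom to its normal valence:
  7 × C: 2 H each → 14
  2 × C: 3 H each → 6
  2 × C: 1 H each → 2
  2 × C: no H
  1 × N (charge +1): 3 H
  1 × N: 1 H
  1 × N: no H
  1 × O: no H
  Total hydrogens = 26.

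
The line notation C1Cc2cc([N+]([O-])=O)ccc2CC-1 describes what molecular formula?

Heavy atoms from the SMILES: 10 C, 1 N, 2 O.
Implicit hydrogens by atom environment:
  4 × C: 2 H each → 8
  3 × C (aromatic): 1 H each → 3
  3 × C (aromatic): no H
  1 × N (charge +1): no H
  1 × O: no H
  1 × O (charge -1): no H
  Total hydrogens = 11.
Molecular formula: C10H11NO2

C10H11NO2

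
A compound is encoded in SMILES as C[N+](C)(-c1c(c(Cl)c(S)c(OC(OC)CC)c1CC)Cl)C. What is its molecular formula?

Heavy atoms from the SMILES: 15 C, 2 Cl, 1 N, 2 O, 1 S.
Implicit hydrogens by atom environment:
  6 × C: 3 H each → 18
  6 × C (aromatic): no H
  2 × C: 2 H each → 4
  2 × Cl: no H
  2 × O: no H
  1 × C: 1 H
  1 × N (charge +1): no H
  1 × S: 1 H
  Total hydrogens = 24.
Net charge +1.
Molecular formula: C15H24Cl2NO2S+

C15H24Cl2NO2S+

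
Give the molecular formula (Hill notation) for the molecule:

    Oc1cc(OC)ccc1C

C8H10O2

Heavy atoms from the SMILES: 8 C, 2 O.
Implicit hydrogens by atom environment:
  3 × C (aromatic): 1 H each → 3
  3 × C (aromatic): no H
  2 × C: 3 H each → 6
  1 × O: 1 H
  1 × O: no H
  Total hydrogens = 10.
Molecular formula: C8H10O2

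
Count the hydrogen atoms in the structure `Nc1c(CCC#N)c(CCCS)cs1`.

14

Hydrogens are implicit in SMILES; fill each atom to its normal valence:
  5 × C: 2 H each → 10
  3 × C (aromatic): no H
  1 × C (aromatic): 1 H
  1 × C: no H
  1 × N: 2 H
  1 × N: no H
  1 × S: 1 H
  1 × S (aromatic): no H
  Total hydrogens = 14.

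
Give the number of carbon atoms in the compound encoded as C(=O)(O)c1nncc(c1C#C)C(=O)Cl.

8

The symbol for carbon appears 8 times in the SMILES. Lowercase c denotes aromatic carbon and counts toward C.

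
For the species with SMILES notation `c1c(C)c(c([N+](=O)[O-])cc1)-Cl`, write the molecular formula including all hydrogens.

C7H6ClNO2

Heavy atoms from the SMILES: 7 C, 1 Cl, 1 N, 2 O.
Implicit hydrogens by atom environment:
  3 × C (aromatic): 1 H each → 3
  3 × C (aromatic): no H
  1 × C: 3 H
  1 × Cl: no H
  1 × N (charge +1): no H
  1 × O: no H
  1 × O (charge -1): no H
  Total hydrogens = 6.
Molecular formula: C7H6ClNO2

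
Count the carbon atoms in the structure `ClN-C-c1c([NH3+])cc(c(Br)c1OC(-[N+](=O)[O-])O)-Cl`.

The symbol for carbon appears 8 times in the SMILES. Lowercase c denotes aromatic carbon and counts toward C.

8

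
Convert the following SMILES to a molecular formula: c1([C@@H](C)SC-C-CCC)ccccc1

C13H20S

Heavy atoms from the SMILES: 13 C, 1 S.
Implicit hydrogens by atom environment:
  5 × C (aromatic): 1 H each → 5
  4 × C: 2 H each → 8
  2 × C: 3 H each → 6
  1 × C: 1 H
  1 × C (aromatic): no H
  1 × S: no H
  Total hydrogens = 20.
Molecular formula: C13H20S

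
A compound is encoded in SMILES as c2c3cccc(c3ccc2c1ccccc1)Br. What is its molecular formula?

C16H11Br

Heavy atoms from the SMILES: 1 Br, 16 C.
Implicit hydrogens by atom environment:
  11 × C (aromatic): 1 H each → 11
  5 × C (aromatic): no H
  1 × Br: no H
  Total hydrogens = 11.
Molecular formula: C16H11Br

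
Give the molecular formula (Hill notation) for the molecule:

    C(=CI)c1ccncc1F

Heavy atoms from the SMILES: 7 C, 1 F, 1 I, 1 N.
Implicit hydrogens by atom environment:
  3 × C (aromatic): 1 H each → 3
  2 × C: 1 H each → 2
  2 × C (aromatic): no H
  1 × F: no H
  1 × I: no H
  1 × N (aromatic): no H
  Total hydrogens = 5.
Molecular formula: C7H5FIN

C7H5FIN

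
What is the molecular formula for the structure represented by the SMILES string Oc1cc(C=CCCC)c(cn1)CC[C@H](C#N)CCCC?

C18H26N2O

Heavy atoms from the SMILES: 18 C, 2 N, 1 O.
Implicit hydrogens by atom environment:
  7 × C: 2 H each → 14
  3 × C: 1 H each → 3
  3 × C (aromatic): no H
  2 × C: 3 H each → 6
  2 × C (aromatic): 1 H each → 2
  1 × C: no H
  1 × N (aromatic): no H
  1 × N: no H
  1 × O: 1 H
  Total hydrogens = 26.
Molecular formula: C18H26N2O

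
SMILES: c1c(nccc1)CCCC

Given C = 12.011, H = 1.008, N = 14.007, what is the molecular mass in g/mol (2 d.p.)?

135.21

Molecular formula: C9H13N.
M = 9×12.011 + 13×1.008 + 1×14.007 = 135.21 g/mol.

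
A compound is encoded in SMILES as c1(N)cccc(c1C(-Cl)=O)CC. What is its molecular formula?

Heavy atoms from the SMILES: 9 C, 1 Cl, 1 N, 1 O.
Implicit hydrogens by atom environment:
  3 × C (aromatic): 1 H each → 3
  3 × C (aromatic): no H
  1 × C: 3 H
  1 × C: 2 H
  1 × C: no H
  1 × Cl: no H
  1 × N: 2 H
  1 × O: no H
  Total hydrogens = 10.
Molecular formula: C9H10ClNO

C9H10ClNO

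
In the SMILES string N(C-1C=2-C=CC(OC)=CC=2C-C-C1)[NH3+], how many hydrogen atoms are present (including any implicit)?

17

Hydrogens are implicit in SMILES; fill each atom to its normal valence:
  3 × C: 2 H each → 6
  3 × C (aromatic): 1 H each → 3
  3 × C (aromatic): no H
  1 × C: 3 H
  1 × C: 1 H
  1 × N (charge +1): 3 H
  1 × N: 1 H
  1 × O: no H
  Total hydrogens = 17.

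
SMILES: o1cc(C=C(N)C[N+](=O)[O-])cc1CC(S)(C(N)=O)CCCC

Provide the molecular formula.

C14H21N3O4S

Heavy atoms from the SMILES: 14 C, 3 N, 4 O, 1 S.
Implicit hydrogens by atom environment:
  5 × C: 2 H each → 10
  3 × C: no H
  2 × C (aromatic): 1 H each → 2
  2 × C (aromatic): no H
  2 × N: 2 H each → 4
  2 × O: no H
  1 × C: 3 H
  1 × C: 1 H
  1 × N (charge +1): no H
  1 × O (aromatic): no H
  1 × O (charge -1): no H
  1 × S: 1 H
  Total hydrogens = 21.
Molecular formula: C14H21N3O4S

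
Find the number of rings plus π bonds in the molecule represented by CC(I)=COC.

1

Molecular formula from the SMILES: C4H7IO.
DoU = (2C + 2 + N − H − X)/2 = (2·4 + 2 + 0 − 7 − 1)/2 = 2/2 = 1.
(Structurally: 0 ring(s) + 1 π bond(s) = 1.)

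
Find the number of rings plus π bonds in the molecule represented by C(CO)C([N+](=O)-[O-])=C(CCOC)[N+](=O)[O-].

3

Molecular formula from the SMILES: C7H12N2O6.
DoU = (2C + 2 + N − H − X)/2 = (2·7 + 2 + 2 − 12 − 0)/2 = 6/2 = 3.
(Structurally: 0 ring(s) + 3 π bond(s) = 3.)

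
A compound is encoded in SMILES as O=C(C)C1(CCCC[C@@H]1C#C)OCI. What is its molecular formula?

Heavy atoms from the SMILES: 11 C, 1 I, 2 O.
Implicit hydrogens by atom environment:
  5 × C: 2 H each → 10
  3 × C: no H
  2 × C: 1 H each → 2
  2 × O: no H
  1 × C: 3 H
  1 × I: no H
  Total hydrogens = 15.
Molecular formula: C11H15IO2

C11H15IO2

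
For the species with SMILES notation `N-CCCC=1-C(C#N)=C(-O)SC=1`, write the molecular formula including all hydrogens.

C8H10N2OS

Heavy atoms from the SMILES: 8 C, 2 N, 1 O, 1 S.
Implicit hydrogens by atom environment:
  3 × C: 2 H each → 6
  3 × C (aromatic): no H
  1 × C (aromatic): 1 H
  1 × C: no H
  1 × N: 2 H
  1 × N: no H
  1 × O: 1 H
  1 × S (aromatic): no H
  Total hydrogens = 10.
Molecular formula: C8H10N2OS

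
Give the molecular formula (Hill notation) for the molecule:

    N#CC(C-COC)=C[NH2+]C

Heavy atoms from the SMILES: 7 C, 2 N, 1 O.
Implicit hydrogens by atom environment:
  2 × C: 3 H each → 6
  2 × C: 2 H each → 4
  2 × C: no H
  1 × C: 1 H
  1 × N (charge +1): 2 H
  1 × N: no H
  1 × O: no H
  Total hydrogens = 13.
Net charge +1.
Molecular formula: C7H13N2O+

C7H13N2O+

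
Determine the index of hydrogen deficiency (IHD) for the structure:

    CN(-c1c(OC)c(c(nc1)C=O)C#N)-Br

Molecular formula from the SMILES: C9H8BrN3O2.
DoU = (2C + 2 + N − H − X)/2 = (2·9 + 2 + 3 − 8 − 1)/2 = 14/2 = 7.
(Structurally: 1 ring(s) + 6 π bond(s) = 7.)

7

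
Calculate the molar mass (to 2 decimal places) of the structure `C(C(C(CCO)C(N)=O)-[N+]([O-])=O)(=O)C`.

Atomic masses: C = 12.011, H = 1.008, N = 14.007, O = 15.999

204.18

Molecular formula: C7H12N2O5.
M = 7×12.011 + 12×1.008 + 2×14.007 + 5×15.999 = 204.18 g/mol.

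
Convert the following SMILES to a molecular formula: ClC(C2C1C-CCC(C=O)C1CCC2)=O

Heavy atoms from the SMILES: 12 C, 1 Cl, 2 O.
Implicit hydrogens by atom environment:
  6 × C: 2 H each → 12
  5 × C: 1 H each → 5
  2 × O: no H
  1 × C: no H
  1 × Cl: no H
  Total hydrogens = 17.
Molecular formula: C12H17ClO2

C12H17ClO2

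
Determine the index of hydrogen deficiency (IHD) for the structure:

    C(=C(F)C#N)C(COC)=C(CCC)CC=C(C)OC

Molecular formula from the SMILES: C15H22FNO2.
DoU = (2C + 2 + N − H − X)/2 = (2·15 + 2 + 1 − 22 − 1)/2 = 10/2 = 5.
(Structurally: 0 ring(s) + 5 π bond(s) = 5.)

5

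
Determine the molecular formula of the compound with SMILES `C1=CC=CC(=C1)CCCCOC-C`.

Heavy atoms from the SMILES: 12 C, 1 O.
Implicit hydrogens by atom environment:
  5 × C: 2 H each → 10
  5 × C (aromatic): 1 H each → 5
  1 × C: 3 H
  1 × C (aromatic): no H
  1 × O: no H
  Total hydrogens = 18.
Molecular formula: C12H18O

C12H18O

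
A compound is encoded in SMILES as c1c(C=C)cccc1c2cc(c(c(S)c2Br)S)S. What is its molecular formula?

Heavy atoms from the SMILES: 1 Br, 14 C, 3 S.
Implicit hydrogens by atom environment:
  7 × C (aromatic): no H
  5 × C (aromatic): 1 H each → 5
  3 × S: 1 H each → 3
  1 × Br: no H
  1 × C: 2 H
  1 × C: 1 H
  Total hydrogens = 11.
Molecular formula: C14H11BrS3

C14H11BrS3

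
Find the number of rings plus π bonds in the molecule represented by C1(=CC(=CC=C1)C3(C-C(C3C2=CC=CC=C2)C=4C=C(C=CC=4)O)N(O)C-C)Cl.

Molecular formula from the SMILES: C24H24ClNO2.
DoU = (2C + 2 + N − H − X)/2 = (2·24 + 2 + 1 − 24 − 1)/2 = 26/2 = 13.
(Structurally: 4 ring(s) + 9 π bond(s) = 13.)

13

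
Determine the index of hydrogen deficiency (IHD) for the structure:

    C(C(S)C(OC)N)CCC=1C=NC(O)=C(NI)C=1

4

Molecular formula from the SMILES: C11H18IN3O2S.
DoU = (2C + 2 + N − H − X)/2 = (2·11 + 2 + 3 − 18 − 1)/2 = 8/2 = 4.
(Structurally: 1 ring(s) + 3 π bond(s) = 4.)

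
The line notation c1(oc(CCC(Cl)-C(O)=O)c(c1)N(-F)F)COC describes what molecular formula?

Heavy atoms from the SMILES: 10 C, 1 Cl, 2 F, 1 N, 4 O.
Implicit hydrogens by atom environment:
  3 × C: 2 H each → 6
  3 × C (aromatic): no H
  2 × F: no H
  2 × O: no H
  1 × C: 3 H
  1 × C (aromatic): 1 H
  1 × C: 1 H
  1 × C: no H
  1 × Cl: no H
  1 × N: no H
  1 × O: 1 H
  1 × O (aromatic): no H
  Total hydrogens = 12.
Molecular formula: C10H12ClF2NO4

C10H12ClF2NO4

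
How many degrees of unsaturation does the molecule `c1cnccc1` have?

4

Molecular formula from the SMILES: C5H5N.
DoU = (2C + 2 + N − H − X)/2 = (2·5 + 2 + 1 − 5 − 0)/2 = 8/2 = 4.
(Structurally: 1 ring(s) + 3 π bond(s) = 4.)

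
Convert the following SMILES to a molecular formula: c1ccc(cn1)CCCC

Heavy atoms from the SMILES: 9 C, 1 N.
Implicit hydrogens by atom environment:
  4 × C (aromatic): 1 H each → 4
  3 × C: 2 H each → 6
  1 × C: 3 H
  1 × C (aromatic): no H
  1 × N (aromatic): no H
  Total hydrogens = 13.
Molecular formula: C9H13N

C9H13N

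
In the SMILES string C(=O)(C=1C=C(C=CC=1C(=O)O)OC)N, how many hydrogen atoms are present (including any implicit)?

9

Hydrogens are implicit in SMILES; fill each atom to its normal valence:
  3 × C (aromatic): 1 H each → 3
  3 × C (aromatic): no H
  3 × O: no H
  2 × C: no H
  1 × C: 3 H
  1 × N: 2 H
  1 × O: 1 H
  Total hydrogens = 9.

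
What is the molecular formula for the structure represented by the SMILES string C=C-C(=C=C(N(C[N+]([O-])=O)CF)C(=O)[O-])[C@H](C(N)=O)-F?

C10H10F2N3O5-

Heavy atoms from the SMILES: 10 C, 2 F, 3 N, 5 O.
Implicit hydrogens by atom environment:
  5 × C: no H
  3 × C: 2 H each → 6
  3 × O: no H
  2 × C: 1 H each → 2
  2 × F: no H
  2 × O (charge -1): no H
  1 × N: 2 H
  1 × N: no H
  1 × N (charge +1): no H
  Total hydrogens = 10.
Net charge -1.
Molecular formula: C10H10F2N3O5-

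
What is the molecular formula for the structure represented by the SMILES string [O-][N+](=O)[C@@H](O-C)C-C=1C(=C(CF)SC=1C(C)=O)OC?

Heavy atoms from the SMILES: 11 C, 1 F, 1 N, 5 O, 1 S.
Implicit hydrogens by atom environment:
  4 × C (aromatic): no H
  4 × O: no H
  3 × C: 3 H each → 9
  2 × C: 2 H each → 4
  1 × C: 1 H
  1 × C: no H
  1 × F: no H
  1 × N (charge +1): no H
  1 × O (charge -1): no H
  1 × S (aromatic): no H
  Total hydrogens = 14.
Molecular formula: C11H14FNO5S

C11H14FNO5S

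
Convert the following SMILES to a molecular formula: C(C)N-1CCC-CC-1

C7H15N

Heavy atoms from the SMILES: 7 C, 1 N.
Implicit hydrogens by atom environment:
  6 × C: 2 H each → 12
  1 × C: 3 H
  1 × N: no H
  Total hydrogens = 15.
Molecular formula: C7H15N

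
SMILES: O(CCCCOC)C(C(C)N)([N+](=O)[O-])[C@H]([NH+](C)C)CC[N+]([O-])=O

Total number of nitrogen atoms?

The symbol for nitrogen appears 4 times in the SMILES.

4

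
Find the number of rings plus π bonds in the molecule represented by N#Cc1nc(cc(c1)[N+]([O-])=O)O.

7

Molecular formula from the SMILES: C6H3N3O3.
DoU = (2C + 2 + N − H − X)/2 = (2·6 + 2 + 3 − 3 − 0)/2 = 14/2 = 7.
(Structurally: 1 ring(s) + 6 π bond(s) = 7.)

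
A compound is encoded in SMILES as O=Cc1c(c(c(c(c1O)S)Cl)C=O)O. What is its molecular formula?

C8H5ClO4S

Heavy atoms from the SMILES: 8 C, 1 Cl, 4 O, 1 S.
Implicit hydrogens by atom environment:
  6 × C (aromatic): no H
  2 × C: 1 H each → 2
  2 × O: 1 H each → 2
  2 × O: no H
  1 × Cl: no H
  1 × S: 1 H
  Total hydrogens = 5.
Molecular formula: C8H5ClO4S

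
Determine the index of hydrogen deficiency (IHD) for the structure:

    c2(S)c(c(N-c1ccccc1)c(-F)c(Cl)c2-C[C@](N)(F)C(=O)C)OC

9

Molecular formula from the SMILES: C17H17ClF2N2O2S.
DoU = (2C + 2 + N − H − X)/2 = (2·17 + 2 + 2 − 17 − 3)/2 = 18/2 = 9.
(Structurally: 2 ring(s) + 7 π bond(s) = 9.)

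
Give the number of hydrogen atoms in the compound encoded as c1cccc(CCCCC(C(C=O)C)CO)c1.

Hydrogens are implicit in SMILES; fill each atom to its normal valence:
  5 × C: 2 H each → 10
  5 × C (aromatic): 1 H each → 5
  3 × C: 1 H each → 3
  1 × C: 3 H
  1 × C (aromatic): no H
  1 × O: 1 H
  1 × O: no H
  Total hydrogens = 22.

22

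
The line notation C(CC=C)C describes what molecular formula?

C5H10

Heavy atoms from the SMILES: 5 C.
Implicit hydrogens by atom environment:
  3 × C: 2 H each → 6
  1 × C: 3 H
  1 × C: 1 H
  Total hydrogens = 10.
Molecular formula: C5H10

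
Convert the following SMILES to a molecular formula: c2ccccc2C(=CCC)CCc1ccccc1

C18H20

Heavy atoms from the SMILES: 18 C.
Implicit hydrogens by atom environment:
  10 × C (aromatic): 1 H each → 10
  3 × C: 2 H each → 6
  2 × C (aromatic): no H
  1 × C: 3 H
  1 × C: 1 H
  1 × C: no H
  Total hydrogens = 20.
Molecular formula: C18H20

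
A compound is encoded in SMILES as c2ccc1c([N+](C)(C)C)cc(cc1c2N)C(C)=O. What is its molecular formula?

Heavy atoms from the SMILES: 15 C, 2 N, 1 O.
Implicit hydrogens by atom environment:
  5 × C (aromatic): 1 H each → 5
  5 × C (aromatic): no H
  4 × C: 3 H each → 12
  1 × C: no H
  1 × N: 2 H
  1 × N (charge +1): no H
  1 × O: no H
  Total hydrogens = 19.
Net charge +1.
Molecular formula: C15H19N2O+

C15H19N2O+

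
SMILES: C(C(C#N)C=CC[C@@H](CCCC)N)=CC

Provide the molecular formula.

Heavy atoms from the SMILES: 13 C, 2 N.
Implicit hydrogens by atom environment:
  6 × C: 1 H each → 6
  4 × C: 2 H each → 8
  2 × C: 3 H each → 6
  1 × C: no H
  1 × N: 2 H
  1 × N: no H
  Total hydrogens = 22.
Molecular formula: C13H22N2

C13H22N2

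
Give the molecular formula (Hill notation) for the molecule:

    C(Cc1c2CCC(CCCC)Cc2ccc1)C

Heavy atoms from the SMILES: 17 C.
Implicit hydrogens by atom environment:
  8 × C: 2 H each → 16
  3 × C (aromatic): 1 H each → 3
  3 × C (aromatic): no H
  2 × C: 3 H each → 6
  1 × C: 1 H
  Total hydrogens = 26.
Molecular formula: C17H26

C17H26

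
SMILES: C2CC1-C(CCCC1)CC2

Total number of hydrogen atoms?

Hydrogens are implicit in SMILES; fill each atom to its normal valence:
  8 × C: 2 H each → 16
  2 × C: 1 H each → 2
  Total hydrogens = 18.

18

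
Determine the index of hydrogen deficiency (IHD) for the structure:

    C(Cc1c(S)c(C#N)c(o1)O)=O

6

Molecular formula from the SMILES: C7H5NO3S.
DoU = (2C + 2 + N − H − X)/2 = (2·7 + 2 + 1 − 5 − 0)/2 = 12/2 = 6.
(Structurally: 1 ring(s) + 5 π bond(s) = 6.)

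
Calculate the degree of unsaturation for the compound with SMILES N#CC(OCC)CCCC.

2

Molecular formula from the SMILES: C8H15NO.
DoU = (2C + 2 + N − H − X)/2 = (2·8 + 2 + 1 − 15 − 0)/2 = 4/2 = 2.
(Structurally: 0 ring(s) + 2 π bond(s) = 2.)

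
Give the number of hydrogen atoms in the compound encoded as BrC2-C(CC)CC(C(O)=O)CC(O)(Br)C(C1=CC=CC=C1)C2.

Hydrogens are implicit in SMILES; fill each atom to its normal valence:
  5 × C (aromatic): 1 H each → 5
  4 × C: 2 H each → 8
  4 × C: 1 H each → 4
  2 × Br: no H
  2 × C: no H
  2 × O: 1 H each → 2
  1 × C: 3 H
  1 × C (aromatic): no H
  1 × O: no H
  Total hydrogens = 22.

22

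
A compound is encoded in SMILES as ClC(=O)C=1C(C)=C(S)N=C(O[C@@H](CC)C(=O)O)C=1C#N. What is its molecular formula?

Heavy atoms from the SMILES: 12 C, 1 Cl, 2 N, 4 O, 1 S.
Implicit hydrogens by atom environment:
  5 × C (aromatic): no H
  3 × C: no H
  3 × O: no H
  2 × C: 3 H each → 6
  1 × C: 2 H
  1 × C: 1 H
  1 × Cl: no H
  1 × N (aromatic): no H
  1 × N: no H
  1 × O: 1 H
  1 × S: 1 H
  Total hydrogens = 11.
Molecular formula: C12H11ClN2O4S

C12H11ClN2O4S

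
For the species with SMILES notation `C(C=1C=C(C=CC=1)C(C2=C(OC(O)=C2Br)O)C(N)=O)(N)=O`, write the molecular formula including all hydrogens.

Heavy atoms from the SMILES: 1 Br, 13 C, 2 N, 5 O.
Implicit hydrogens by atom environment:
  6 × C (aromatic): no H
  4 × C (aromatic): 1 H each → 4
  2 × C: no H
  2 × N: 2 H each → 4
  2 × O: 1 H each → 2
  2 × O: no H
  1 × Br: no H
  1 × C: 1 H
  1 × O (aromatic): no H
  Total hydrogens = 11.
Molecular formula: C13H11BrN2O5

C13H11BrN2O5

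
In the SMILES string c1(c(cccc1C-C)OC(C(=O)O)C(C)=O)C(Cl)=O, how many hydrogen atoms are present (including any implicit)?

13

Hydrogens are implicit in SMILES; fill each atom to its normal valence:
  4 × O: no H
  3 × C (aromatic): 1 H each → 3
  3 × C (aromatic): no H
  3 × C: no H
  2 × C: 3 H each → 6
  1 × C: 2 H
  1 × C: 1 H
  1 × Cl: no H
  1 × O: 1 H
  Total hydrogens = 13.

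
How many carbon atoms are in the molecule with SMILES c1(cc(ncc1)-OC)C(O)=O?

7

The symbol for carbon appears 7 times in the SMILES. Lowercase c denotes aromatic carbon and counts toward C.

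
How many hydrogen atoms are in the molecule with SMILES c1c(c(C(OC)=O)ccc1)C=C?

10

Hydrogens are implicit in SMILES; fill each atom to its normal valence:
  4 × C (aromatic): 1 H each → 4
  2 × C (aromatic): no H
  2 × O: no H
  1 × C: 3 H
  1 × C: 2 H
  1 × C: 1 H
  1 × C: no H
  Total hydrogens = 10.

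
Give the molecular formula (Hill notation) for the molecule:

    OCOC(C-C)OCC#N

C6H11NO3

Heavy atoms from the SMILES: 6 C, 1 N, 3 O.
Implicit hydrogens by atom environment:
  3 × C: 2 H each → 6
  2 × O: no H
  1 × C: 3 H
  1 × C: 1 H
  1 × C: no H
  1 × N: no H
  1 × O: 1 H
  Total hydrogens = 11.
Molecular formula: C6H11NO3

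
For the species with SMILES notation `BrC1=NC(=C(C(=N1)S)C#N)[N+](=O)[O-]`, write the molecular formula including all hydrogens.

Heavy atoms from the SMILES: 1 Br, 5 C, 4 N, 2 O, 1 S.
Implicit hydrogens by atom environment:
  4 × C (aromatic): no H
  2 × N (aromatic): no H
  1 × Br: no H
  1 × C: no H
  1 × N: no H
  1 × N (charge +1): no H
  1 × O: no H
  1 × O (charge -1): no H
  1 × S: 1 H
  Total hydrogens = 1.
Molecular formula: C5HBrN4O2S

C5HBrN4O2S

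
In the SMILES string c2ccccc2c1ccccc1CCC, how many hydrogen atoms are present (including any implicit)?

16

Hydrogens are implicit in SMILES; fill each atom to its normal valence:
  9 × C (aromatic): 1 H each → 9
  3 × C (aromatic): no H
  2 × C: 2 H each → 4
  1 × C: 3 H
  Total hydrogens = 16.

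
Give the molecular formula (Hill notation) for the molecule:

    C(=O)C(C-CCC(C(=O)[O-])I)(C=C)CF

Heavy atoms from the SMILES: 10 C, 1 F, 1 I, 3 O.
Implicit hydrogens by atom environment:
  5 × C: 2 H each → 10
  3 × C: 1 H each → 3
  2 × C: no H
  2 × O: no H
  1 × F: no H
  1 × I: no H
  1 × O (charge -1): no H
  Total hydrogens = 13.
Net charge -1.
Molecular formula: C10H13FIO3-

C10H13FIO3-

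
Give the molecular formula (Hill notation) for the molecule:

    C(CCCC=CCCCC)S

Heavy atoms from the SMILES: 10 C, 1 S.
Implicit hydrogens by atom environment:
  7 × C: 2 H each → 14
  2 × C: 1 H each → 2
  1 × C: 3 H
  1 × S: 1 H
  Total hydrogens = 20.
Molecular formula: C10H20S

C10H20S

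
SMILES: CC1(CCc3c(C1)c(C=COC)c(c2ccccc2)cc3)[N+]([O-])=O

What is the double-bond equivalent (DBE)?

Molecular formula from the SMILES: C20H21NO3.
DoU = (2C + 2 + N − H − X)/2 = (2·20 + 2 + 1 − 21 − 0)/2 = 22/2 = 11.
(Structurally: 3 ring(s) + 8 π bond(s) = 11.)

11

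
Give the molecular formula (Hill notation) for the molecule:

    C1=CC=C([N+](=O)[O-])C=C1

Heavy atoms from the SMILES: 6 C, 1 N, 2 O.
Implicit hydrogens by atom environment:
  5 × C (aromatic): 1 H each → 5
  1 × C (aromatic): no H
  1 × N (charge +1): no H
  1 × O: no H
  1 × O (charge -1): no H
  Total hydrogens = 5.
Molecular formula: C6H5NO2

C6H5NO2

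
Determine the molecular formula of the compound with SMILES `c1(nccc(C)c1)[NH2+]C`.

C7H11N2+

Heavy atoms from the SMILES: 7 C, 2 N.
Implicit hydrogens by atom environment:
  3 × C (aromatic): 1 H each → 3
  2 × C: 3 H each → 6
  2 × C (aromatic): no H
  1 × N (charge +1): 2 H
  1 × N (aromatic): no H
  Total hydrogens = 11.
Net charge +1.
Molecular formula: C7H11N2+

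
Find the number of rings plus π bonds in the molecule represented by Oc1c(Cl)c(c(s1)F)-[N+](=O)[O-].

4

Molecular formula from the SMILES: C4HClFNO3S.
DoU = (2C + 2 + N − H − X)/2 = (2·4 + 2 + 1 − 1 − 2)/2 = 8/2 = 4.
(Structurally: 1 ring(s) + 3 π bond(s) = 4.)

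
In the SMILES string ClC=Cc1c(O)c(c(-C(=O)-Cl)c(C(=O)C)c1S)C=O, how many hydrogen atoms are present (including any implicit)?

8

Hydrogens are implicit in SMILES; fill each atom to its normal valence:
  6 × C (aromatic): no H
  3 × C: 1 H each → 3
  3 × O: no H
  2 × C: no H
  2 × Cl: no H
  1 × C: 3 H
  1 × O: 1 H
  1 × S: 1 H
  Total hydrogens = 8.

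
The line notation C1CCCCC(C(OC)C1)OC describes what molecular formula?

Heavy atoms from the SMILES: 10 C, 2 O.
Implicit hydrogens by atom environment:
  6 × C: 2 H each → 12
  2 × C: 3 H each → 6
  2 × C: 1 H each → 2
  2 × O: no H
  Total hydrogens = 20.
Molecular formula: C10H20O2

C10H20O2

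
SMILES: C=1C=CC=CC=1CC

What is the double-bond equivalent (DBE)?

4

Molecular formula from the SMILES: C8H10.
DoU = (2C + 2 + N − H − X)/2 = (2·8 + 2 + 0 − 10 − 0)/2 = 8/2 = 4.
(Structurally: 1 ring(s) + 3 π bond(s) = 4.)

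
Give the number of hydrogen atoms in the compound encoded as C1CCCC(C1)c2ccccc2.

16

Hydrogens are implicit in SMILES; fill each atom to its normal valence:
  5 × C: 2 H each → 10
  5 × C (aromatic): 1 H each → 5
  1 × C: 1 H
  1 × C (aromatic): no H
  Total hydrogens = 16.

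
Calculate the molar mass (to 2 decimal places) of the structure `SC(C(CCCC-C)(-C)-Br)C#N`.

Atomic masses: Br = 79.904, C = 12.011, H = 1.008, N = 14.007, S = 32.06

250.20

Molecular formula: C9H16BrNS.
M = 1×79.904 + 9×12.011 + 16×1.008 + 1×14.007 + 1×32.06 = 250.20 g/mol.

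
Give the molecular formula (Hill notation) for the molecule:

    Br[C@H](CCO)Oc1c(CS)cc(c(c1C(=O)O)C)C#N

C13H14BrNO4S

Heavy atoms from the SMILES: 1 Br, 13 C, 1 N, 4 O, 1 S.
Implicit hydrogens by atom environment:
  5 × C (aromatic): no H
  3 × C: 2 H each → 6
  2 × C: no H
  2 × O: 1 H each → 2
  2 × O: no H
  1 × Br: no H
  1 × C: 3 H
  1 × C (aromatic): 1 H
  1 × C: 1 H
  1 × N: no H
  1 × S: 1 H
  Total hydrogens = 14.
Molecular formula: C13H14BrNO4S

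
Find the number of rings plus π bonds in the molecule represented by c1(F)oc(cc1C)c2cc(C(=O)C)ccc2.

8

Molecular formula from the SMILES: C13H11FO2.
DoU = (2C + 2 + N − H − X)/2 = (2·13 + 2 + 0 − 11 − 1)/2 = 16/2 = 8.
(Structurally: 2 ring(s) + 6 π bond(s) = 8.)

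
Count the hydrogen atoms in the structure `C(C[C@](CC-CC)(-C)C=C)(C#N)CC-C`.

Hydrogens are implicit in SMILES; fill each atom to its normal valence:
  7 × C: 2 H each → 14
  3 × C: 3 H each → 9
  2 × C: 1 H each → 2
  2 × C: no H
  1 × N: no H
  Total hydrogens = 25.

25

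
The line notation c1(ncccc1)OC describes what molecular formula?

C6H7NO

Heavy atoms from the SMILES: 6 C, 1 N, 1 O.
Implicit hydrogens by atom environment:
  4 × C (aromatic): 1 H each → 4
  1 × C: 3 H
  1 × C (aromatic): no H
  1 × N (aromatic): no H
  1 × O: no H
  Total hydrogens = 7.
Molecular formula: C6H7NO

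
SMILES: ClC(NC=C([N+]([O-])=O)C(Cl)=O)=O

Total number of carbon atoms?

The symbol for carbon appears 4 times in the SMILES. (Cl is a single chlorine, not C + l.)

4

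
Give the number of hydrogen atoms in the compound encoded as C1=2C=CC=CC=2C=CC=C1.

8

Hydrogens are implicit in SMILES; fill each atom to its normal valence:
  8 × C (aromatic): 1 H each → 8
  2 × C (aromatic): no H
  Total hydrogens = 8.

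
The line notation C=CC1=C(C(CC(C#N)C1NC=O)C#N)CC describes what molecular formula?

C13H15N3O

Heavy atoms from the SMILES: 13 C, 3 N, 1 O.
Implicit hydrogens by atom environment:
  5 × C: 1 H each → 5
  4 × C: no H
  3 × C: 2 H each → 6
  2 × N: no H
  1 × C: 3 H
  1 × N: 1 H
  1 × O: no H
  Total hydrogens = 15.
Molecular formula: C13H15N3O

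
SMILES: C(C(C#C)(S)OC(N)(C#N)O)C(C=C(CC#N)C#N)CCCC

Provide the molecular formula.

C16H20N4O2S

Heavy atoms from the SMILES: 16 C, 4 N, 2 O, 1 S.
Implicit hydrogens by atom environment:
  7 × C: no H
  5 × C: 2 H each → 10
  3 × C: 1 H each → 3
  3 × N: no H
  1 × C: 3 H
  1 × N: 2 H
  1 × O: 1 H
  1 × O: no H
  1 × S: 1 H
  Total hydrogens = 20.
Molecular formula: C16H20N4O2S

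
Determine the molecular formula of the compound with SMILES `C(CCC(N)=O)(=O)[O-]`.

C4H6NO3-

Heavy atoms from the SMILES: 4 C, 1 N, 3 O.
Implicit hydrogens by atom environment:
  2 × C: 2 H each → 4
  2 × C: no H
  2 × O: no H
  1 × N: 2 H
  1 × O (charge -1): no H
  Total hydrogens = 6.
Net charge -1.
Molecular formula: C4H6NO3-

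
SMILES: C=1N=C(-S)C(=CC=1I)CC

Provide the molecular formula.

C7H8INS

Heavy atoms from the SMILES: 7 C, 1 I, 1 N, 1 S.
Implicit hydrogens by atom environment:
  3 × C (aromatic): no H
  2 × C (aromatic): 1 H each → 2
  1 × C: 3 H
  1 × C: 2 H
  1 × I: no H
  1 × N (aromatic): no H
  1 × S: 1 H
  Total hydrogens = 8.
Molecular formula: C7H8INS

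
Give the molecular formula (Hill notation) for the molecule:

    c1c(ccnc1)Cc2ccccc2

Heavy atoms from the SMILES: 12 C, 1 N.
Implicit hydrogens by atom environment:
  9 × C (aromatic): 1 H each → 9
  2 × C (aromatic): no H
  1 × C: 2 H
  1 × N (aromatic): no H
  Total hydrogens = 11.
Molecular formula: C12H11N

C12H11N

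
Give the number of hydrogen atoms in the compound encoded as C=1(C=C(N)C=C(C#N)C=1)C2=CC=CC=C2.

Hydrogens are implicit in SMILES; fill each atom to its normal valence:
  8 × C (aromatic): 1 H each → 8
  4 × C (aromatic): no H
  1 × C: no H
  1 × N: 2 H
  1 × N: no H
  Total hydrogens = 10.

10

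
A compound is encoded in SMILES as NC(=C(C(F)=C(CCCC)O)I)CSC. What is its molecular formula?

C10H17FINOS

Heavy atoms from the SMILES: 10 C, 1 F, 1 I, 1 N, 1 O, 1 S.
Implicit hydrogens by atom environment:
  4 × C: 2 H each → 8
  4 × C: no H
  2 × C: 3 H each → 6
  1 × F: no H
  1 × I: no H
  1 × N: 2 H
  1 × O: 1 H
  1 × S: no H
  Total hydrogens = 17.
Molecular formula: C10H17FINOS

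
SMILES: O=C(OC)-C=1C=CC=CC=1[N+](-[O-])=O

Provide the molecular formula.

C8H7NO4

Heavy atoms from the SMILES: 8 C, 1 N, 4 O.
Implicit hydrogens by atom environment:
  4 × C (aromatic): 1 H each → 4
  3 × O: no H
  2 × C (aromatic): no H
  1 × C: 3 H
  1 × C: no H
  1 × N (charge +1): no H
  1 × O (charge -1): no H
  Total hydrogens = 7.
Molecular formula: C8H7NO4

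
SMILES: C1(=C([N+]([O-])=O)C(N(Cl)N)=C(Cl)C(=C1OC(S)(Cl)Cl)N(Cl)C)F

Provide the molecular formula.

C8H6Cl5FN4O3S

Heavy atoms from the SMILES: 8 C, 5 Cl, 1 F, 4 N, 3 O, 1 S.
Implicit hydrogens by atom environment:
  6 × C (aromatic): no H
  5 × Cl: no H
  2 × N: no H
  2 × O: no H
  1 × C: 3 H
  1 × C: no H
  1 × F: no H
  1 × N: 2 H
  1 × N (charge +1): no H
  1 × O (charge -1): no H
  1 × S: 1 H
  Total hydrogens = 6.
Molecular formula: C8H6Cl5FN4O3S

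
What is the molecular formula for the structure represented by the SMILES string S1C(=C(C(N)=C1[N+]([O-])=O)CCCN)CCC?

Heavy atoms from the SMILES: 10 C, 3 N, 2 O, 1 S.
Implicit hydrogens by atom environment:
  5 × C: 2 H each → 10
  4 × C (aromatic): no H
  2 × N: 2 H each → 4
  1 × C: 3 H
  1 × N (charge +1): no H
  1 × O: no H
  1 × O (charge -1): no H
  1 × S (aromatic): no H
  Total hydrogens = 17.
Molecular formula: C10H17N3O2S

C10H17N3O2S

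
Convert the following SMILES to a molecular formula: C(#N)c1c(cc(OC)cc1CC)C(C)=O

C12H13NO2

Heavy atoms from the SMILES: 12 C, 1 N, 2 O.
Implicit hydrogens by atom environment:
  4 × C (aromatic): no H
  3 × C: 3 H each → 9
  2 × C (aromatic): 1 H each → 2
  2 × C: no H
  2 × O: no H
  1 × C: 2 H
  1 × N: no H
  Total hydrogens = 13.
Molecular formula: C12H13NO2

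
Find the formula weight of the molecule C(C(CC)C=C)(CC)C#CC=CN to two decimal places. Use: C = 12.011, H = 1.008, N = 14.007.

177.29

Molecular formula: C12H19N.
M = 12×12.011 + 19×1.008 + 1×14.007 = 177.29 g/mol.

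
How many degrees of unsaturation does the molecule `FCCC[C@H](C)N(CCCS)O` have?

Molecular formula from the SMILES: C8H18FNOS.
DoU = (2C + 2 + N − H − X)/2 = (2·8 + 2 + 1 − 18 − 1)/2 = 0/2 = 0.
(Structurally: 0 ring(s) + 0 π bond(s) = 0.)

0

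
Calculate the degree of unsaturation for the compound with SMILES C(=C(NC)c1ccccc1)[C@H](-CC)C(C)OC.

Molecular formula from the SMILES: C15H23NO.
DoU = (2C + 2 + N − H − X)/2 = (2·15 + 2 + 1 − 23 − 0)/2 = 10/2 = 5.
(Structurally: 1 ring(s) + 4 π bond(s) = 5.)

5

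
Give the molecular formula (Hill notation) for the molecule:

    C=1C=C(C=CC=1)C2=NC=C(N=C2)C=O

C11H8N2O

Heavy atoms from the SMILES: 11 C, 2 N, 1 O.
Implicit hydrogens by atom environment:
  7 × C (aromatic): 1 H each → 7
  3 × C (aromatic): no H
  2 × N (aromatic): no H
  1 × C: 1 H
  1 × O: no H
  Total hydrogens = 8.
Molecular formula: C11H8N2O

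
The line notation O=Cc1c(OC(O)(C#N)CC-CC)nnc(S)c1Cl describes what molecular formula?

C11H12ClN3O3S

Heavy atoms from the SMILES: 11 C, 1 Cl, 3 N, 3 O, 1 S.
Implicit hydrogens by atom environment:
  4 × C (aromatic): no H
  3 × C: 2 H each → 6
  2 × C: no H
  2 × N (aromatic): no H
  2 × O: no H
  1 × C: 3 H
  1 × C: 1 H
  1 × Cl: no H
  1 × N: no H
  1 × O: 1 H
  1 × S: 1 H
  Total hydrogens = 12.
Molecular formula: C11H12ClN3O3S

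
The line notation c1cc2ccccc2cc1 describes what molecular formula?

Heavy atoms from the SMILES: 10 C.
Implicit hydrogens by atom environment:
  8 × C (aromatic): 1 H each → 8
  2 × C (aromatic): no H
  Total hydrogens = 8.
Molecular formula: C10H8

C10H8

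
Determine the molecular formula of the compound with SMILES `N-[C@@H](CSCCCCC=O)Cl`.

Heavy atoms from the SMILES: 7 C, 1 Cl, 1 N, 1 O, 1 S.
Implicit hydrogens by atom environment:
  5 × C: 2 H each → 10
  2 × C: 1 H each → 2
  1 × Cl: no H
  1 × N: 2 H
  1 × O: no H
  1 × S: no H
  Total hydrogens = 14.
Molecular formula: C7H14ClNOS

C7H14ClNOS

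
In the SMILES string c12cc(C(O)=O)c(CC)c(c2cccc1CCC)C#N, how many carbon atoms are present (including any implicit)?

The symbol for carbon appears 17 times in the SMILES. Lowercase c denotes aromatic carbon and counts toward C.

17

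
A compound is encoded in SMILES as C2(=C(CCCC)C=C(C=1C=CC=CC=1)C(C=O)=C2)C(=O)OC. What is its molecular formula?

Heavy atoms from the SMILES: 19 C, 3 O.
Implicit hydrogens by atom environment:
  7 × C (aromatic): 1 H each → 7
  5 × C (aromatic): no H
  3 × C: 2 H each → 6
  3 × O: no H
  2 × C: 3 H each → 6
  1 × C: 1 H
  1 × C: no H
  Total hydrogens = 20.
Molecular formula: C19H20O3

C19H20O3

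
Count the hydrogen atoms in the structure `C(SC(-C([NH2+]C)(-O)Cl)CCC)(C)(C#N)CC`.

Hydrogens are implicit in SMILES; fill each atom to its normal valence:
  4 × C: 3 H each → 12
  3 × C: 2 H each → 6
  3 × C: no H
  1 × C: 1 H
  1 × Cl: no H
  1 × N (charge +1): 2 H
  1 × N: no H
  1 × O: 1 H
  1 × S: no H
  Total hydrogens = 22.

22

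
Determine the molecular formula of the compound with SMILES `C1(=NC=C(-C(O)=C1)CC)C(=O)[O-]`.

C8H8NO3-

Heavy atoms from the SMILES: 8 C, 1 N, 3 O.
Implicit hydrogens by atom environment:
  3 × C (aromatic): no H
  2 × C (aromatic): 1 H each → 2
  1 × C: 3 H
  1 × C: 2 H
  1 × C: no H
  1 × N (aromatic): no H
  1 × O: 1 H
  1 × O: no H
  1 × O (charge -1): no H
  Total hydrogens = 8.
Net charge -1.
Molecular formula: C8H8NO3-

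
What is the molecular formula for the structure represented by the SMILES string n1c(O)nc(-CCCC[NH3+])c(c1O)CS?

Heavy atoms from the SMILES: 9 C, 3 N, 2 O, 1 S.
Implicit hydrogens by atom environment:
  5 × C: 2 H each → 10
  4 × C (aromatic): no H
  2 × N (aromatic): no H
  2 × O: 1 H each → 2
  1 × N (charge +1): 3 H
  1 × S: 1 H
  Total hydrogens = 16.
Net charge +1.
Molecular formula: C9H16N3O2S+

C9H16N3O2S+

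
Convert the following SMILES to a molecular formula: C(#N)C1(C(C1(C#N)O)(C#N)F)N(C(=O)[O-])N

C7H3FN5O3-

Heavy atoms from the SMILES: 7 C, 1 F, 5 N, 3 O.
Implicit hydrogens by atom environment:
  7 × C: no H
  4 × N: no H
  1 × F: no H
  1 × N: 2 H
  1 × O: 1 H
  1 × O: no H
  1 × O (charge -1): no H
  Total hydrogens = 3.
Net charge -1.
Molecular formula: C7H3FN5O3-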